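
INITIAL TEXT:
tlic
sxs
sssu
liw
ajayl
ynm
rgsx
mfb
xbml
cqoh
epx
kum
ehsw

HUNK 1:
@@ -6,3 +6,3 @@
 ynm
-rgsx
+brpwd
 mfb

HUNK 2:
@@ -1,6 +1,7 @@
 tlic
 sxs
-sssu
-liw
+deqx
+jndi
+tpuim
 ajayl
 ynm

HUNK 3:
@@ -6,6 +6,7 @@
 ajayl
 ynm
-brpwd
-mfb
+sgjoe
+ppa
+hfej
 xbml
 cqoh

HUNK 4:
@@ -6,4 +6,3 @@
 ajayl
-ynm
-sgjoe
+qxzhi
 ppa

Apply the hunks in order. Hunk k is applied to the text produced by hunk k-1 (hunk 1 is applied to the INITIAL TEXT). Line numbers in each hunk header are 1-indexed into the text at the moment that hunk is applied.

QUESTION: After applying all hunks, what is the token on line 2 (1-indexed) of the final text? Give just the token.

Hunk 1: at line 6 remove [rgsx] add [brpwd] -> 13 lines: tlic sxs sssu liw ajayl ynm brpwd mfb xbml cqoh epx kum ehsw
Hunk 2: at line 1 remove [sssu,liw] add [deqx,jndi,tpuim] -> 14 lines: tlic sxs deqx jndi tpuim ajayl ynm brpwd mfb xbml cqoh epx kum ehsw
Hunk 3: at line 6 remove [brpwd,mfb] add [sgjoe,ppa,hfej] -> 15 lines: tlic sxs deqx jndi tpuim ajayl ynm sgjoe ppa hfej xbml cqoh epx kum ehsw
Hunk 4: at line 6 remove [ynm,sgjoe] add [qxzhi] -> 14 lines: tlic sxs deqx jndi tpuim ajayl qxzhi ppa hfej xbml cqoh epx kum ehsw
Final line 2: sxs

Answer: sxs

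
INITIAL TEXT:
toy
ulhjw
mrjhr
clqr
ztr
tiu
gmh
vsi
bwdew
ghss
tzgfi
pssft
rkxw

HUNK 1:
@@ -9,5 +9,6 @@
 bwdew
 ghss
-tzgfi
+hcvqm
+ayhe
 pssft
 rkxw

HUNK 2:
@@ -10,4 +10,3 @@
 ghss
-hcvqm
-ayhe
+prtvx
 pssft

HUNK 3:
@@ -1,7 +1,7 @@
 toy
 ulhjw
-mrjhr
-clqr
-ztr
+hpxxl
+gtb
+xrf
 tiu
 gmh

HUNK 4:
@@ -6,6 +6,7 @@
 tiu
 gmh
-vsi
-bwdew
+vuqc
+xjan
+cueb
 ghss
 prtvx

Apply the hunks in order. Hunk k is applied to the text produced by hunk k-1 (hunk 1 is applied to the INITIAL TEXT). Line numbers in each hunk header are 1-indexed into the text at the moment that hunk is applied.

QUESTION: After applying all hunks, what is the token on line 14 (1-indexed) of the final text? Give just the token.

Answer: rkxw

Derivation:
Hunk 1: at line 9 remove [tzgfi] add [hcvqm,ayhe] -> 14 lines: toy ulhjw mrjhr clqr ztr tiu gmh vsi bwdew ghss hcvqm ayhe pssft rkxw
Hunk 2: at line 10 remove [hcvqm,ayhe] add [prtvx] -> 13 lines: toy ulhjw mrjhr clqr ztr tiu gmh vsi bwdew ghss prtvx pssft rkxw
Hunk 3: at line 1 remove [mrjhr,clqr,ztr] add [hpxxl,gtb,xrf] -> 13 lines: toy ulhjw hpxxl gtb xrf tiu gmh vsi bwdew ghss prtvx pssft rkxw
Hunk 4: at line 6 remove [vsi,bwdew] add [vuqc,xjan,cueb] -> 14 lines: toy ulhjw hpxxl gtb xrf tiu gmh vuqc xjan cueb ghss prtvx pssft rkxw
Final line 14: rkxw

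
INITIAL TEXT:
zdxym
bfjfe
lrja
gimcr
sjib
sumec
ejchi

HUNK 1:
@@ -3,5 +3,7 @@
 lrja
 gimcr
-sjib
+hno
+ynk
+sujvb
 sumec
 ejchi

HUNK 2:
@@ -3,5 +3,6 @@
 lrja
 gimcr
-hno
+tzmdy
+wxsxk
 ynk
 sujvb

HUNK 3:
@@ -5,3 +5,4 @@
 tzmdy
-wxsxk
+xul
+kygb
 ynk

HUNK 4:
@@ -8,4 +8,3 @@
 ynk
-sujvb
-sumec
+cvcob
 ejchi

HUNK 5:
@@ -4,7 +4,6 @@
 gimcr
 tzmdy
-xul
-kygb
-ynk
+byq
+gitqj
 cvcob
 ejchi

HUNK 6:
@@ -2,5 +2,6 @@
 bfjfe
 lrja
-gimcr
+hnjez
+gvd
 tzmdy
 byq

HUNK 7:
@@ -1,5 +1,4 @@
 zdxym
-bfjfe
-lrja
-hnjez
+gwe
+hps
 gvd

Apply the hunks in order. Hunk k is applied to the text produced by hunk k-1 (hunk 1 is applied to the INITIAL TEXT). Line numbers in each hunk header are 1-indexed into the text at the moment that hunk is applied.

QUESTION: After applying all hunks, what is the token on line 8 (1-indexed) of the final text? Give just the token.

Answer: cvcob

Derivation:
Hunk 1: at line 3 remove [sjib] add [hno,ynk,sujvb] -> 9 lines: zdxym bfjfe lrja gimcr hno ynk sujvb sumec ejchi
Hunk 2: at line 3 remove [hno] add [tzmdy,wxsxk] -> 10 lines: zdxym bfjfe lrja gimcr tzmdy wxsxk ynk sujvb sumec ejchi
Hunk 3: at line 5 remove [wxsxk] add [xul,kygb] -> 11 lines: zdxym bfjfe lrja gimcr tzmdy xul kygb ynk sujvb sumec ejchi
Hunk 4: at line 8 remove [sujvb,sumec] add [cvcob] -> 10 lines: zdxym bfjfe lrja gimcr tzmdy xul kygb ynk cvcob ejchi
Hunk 5: at line 4 remove [xul,kygb,ynk] add [byq,gitqj] -> 9 lines: zdxym bfjfe lrja gimcr tzmdy byq gitqj cvcob ejchi
Hunk 6: at line 2 remove [gimcr] add [hnjez,gvd] -> 10 lines: zdxym bfjfe lrja hnjez gvd tzmdy byq gitqj cvcob ejchi
Hunk 7: at line 1 remove [bfjfe,lrja,hnjez] add [gwe,hps] -> 9 lines: zdxym gwe hps gvd tzmdy byq gitqj cvcob ejchi
Final line 8: cvcob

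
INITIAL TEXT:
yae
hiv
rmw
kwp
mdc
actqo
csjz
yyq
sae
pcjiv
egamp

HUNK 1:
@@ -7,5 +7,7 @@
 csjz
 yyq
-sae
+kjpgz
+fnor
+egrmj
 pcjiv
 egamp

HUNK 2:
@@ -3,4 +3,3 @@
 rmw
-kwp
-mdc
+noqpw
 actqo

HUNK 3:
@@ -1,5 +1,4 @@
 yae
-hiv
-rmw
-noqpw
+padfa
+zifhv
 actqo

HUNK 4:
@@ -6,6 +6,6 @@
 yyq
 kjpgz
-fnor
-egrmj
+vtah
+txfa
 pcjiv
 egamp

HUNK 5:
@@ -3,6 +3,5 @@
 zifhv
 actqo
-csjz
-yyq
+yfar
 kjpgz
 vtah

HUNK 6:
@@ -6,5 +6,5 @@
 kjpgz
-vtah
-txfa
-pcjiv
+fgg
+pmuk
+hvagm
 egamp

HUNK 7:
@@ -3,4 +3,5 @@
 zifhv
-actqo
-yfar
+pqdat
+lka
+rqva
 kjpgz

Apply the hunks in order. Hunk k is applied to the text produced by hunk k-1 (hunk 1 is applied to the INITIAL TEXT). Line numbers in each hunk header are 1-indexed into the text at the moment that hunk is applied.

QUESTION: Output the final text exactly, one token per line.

Hunk 1: at line 7 remove [sae] add [kjpgz,fnor,egrmj] -> 13 lines: yae hiv rmw kwp mdc actqo csjz yyq kjpgz fnor egrmj pcjiv egamp
Hunk 2: at line 3 remove [kwp,mdc] add [noqpw] -> 12 lines: yae hiv rmw noqpw actqo csjz yyq kjpgz fnor egrmj pcjiv egamp
Hunk 3: at line 1 remove [hiv,rmw,noqpw] add [padfa,zifhv] -> 11 lines: yae padfa zifhv actqo csjz yyq kjpgz fnor egrmj pcjiv egamp
Hunk 4: at line 6 remove [fnor,egrmj] add [vtah,txfa] -> 11 lines: yae padfa zifhv actqo csjz yyq kjpgz vtah txfa pcjiv egamp
Hunk 5: at line 3 remove [csjz,yyq] add [yfar] -> 10 lines: yae padfa zifhv actqo yfar kjpgz vtah txfa pcjiv egamp
Hunk 6: at line 6 remove [vtah,txfa,pcjiv] add [fgg,pmuk,hvagm] -> 10 lines: yae padfa zifhv actqo yfar kjpgz fgg pmuk hvagm egamp
Hunk 7: at line 3 remove [actqo,yfar] add [pqdat,lka,rqva] -> 11 lines: yae padfa zifhv pqdat lka rqva kjpgz fgg pmuk hvagm egamp

Answer: yae
padfa
zifhv
pqdat
lka
rqva
kjpgz
fgg
pmuk
hvagm
egamp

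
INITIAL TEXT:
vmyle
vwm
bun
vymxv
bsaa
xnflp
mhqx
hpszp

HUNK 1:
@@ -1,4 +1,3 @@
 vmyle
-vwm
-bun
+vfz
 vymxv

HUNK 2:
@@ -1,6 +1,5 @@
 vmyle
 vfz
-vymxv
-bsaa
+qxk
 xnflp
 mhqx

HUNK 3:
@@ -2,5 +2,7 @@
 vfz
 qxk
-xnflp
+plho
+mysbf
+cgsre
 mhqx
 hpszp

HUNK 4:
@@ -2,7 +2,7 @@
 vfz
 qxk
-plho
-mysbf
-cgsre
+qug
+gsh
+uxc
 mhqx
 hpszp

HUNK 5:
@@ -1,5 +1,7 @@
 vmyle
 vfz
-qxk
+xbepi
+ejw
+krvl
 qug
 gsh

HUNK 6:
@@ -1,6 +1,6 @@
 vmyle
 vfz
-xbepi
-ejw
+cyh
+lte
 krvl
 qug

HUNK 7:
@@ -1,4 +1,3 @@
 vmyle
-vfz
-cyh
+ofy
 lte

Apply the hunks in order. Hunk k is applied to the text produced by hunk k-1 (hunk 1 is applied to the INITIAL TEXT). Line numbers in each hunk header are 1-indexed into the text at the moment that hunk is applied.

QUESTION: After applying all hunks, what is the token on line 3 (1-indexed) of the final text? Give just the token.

Hunk 1: at line 1 remove [vwm,bun] add [vfz] -> 7 lines: vmyle vfz vymxv bsaa xnflp mhqx hpszp
Hunk 2: at line 1 remove [vymxv,bsaa] add [qxk] -> 6 lines: vmyle vfz qxk xnflp mhqx hpszp
Hunk 3: at line 2 remove [xnflp] add [plho,mysbf,cgsre] -> 8 lines: vmyle vfz qxk plho mysbf cgsre mhqx hpszp
Hunk 4: at line 2 remove [plho,mysbf,cgsre] add [qug,gsh,uxc] -> 8 lines: vmyle vfz qxk qug gsh uxc mhqx hpszp
Hunk 5: at line 1 remove [qxk] add [xbepi,ejw,krvl] -> 10 lines: vmyle vfz xbepi ejw krvl qug gsh uxc mhqx hpszp
Hunk 6: at line 1 remove [xbepi,ejw] add [cyh,lte] -> 10 lines: vmyle vfz cyh lte krvl qug gsh uxc mhqx hpszp
Hunk 7: at line 1 remove [vfz,cyh] add [ofy] -> 9 lines: vmyle ofy lte krvl qug gsh uxc mhqx hpszp
Final line 3: lte

Answer: lte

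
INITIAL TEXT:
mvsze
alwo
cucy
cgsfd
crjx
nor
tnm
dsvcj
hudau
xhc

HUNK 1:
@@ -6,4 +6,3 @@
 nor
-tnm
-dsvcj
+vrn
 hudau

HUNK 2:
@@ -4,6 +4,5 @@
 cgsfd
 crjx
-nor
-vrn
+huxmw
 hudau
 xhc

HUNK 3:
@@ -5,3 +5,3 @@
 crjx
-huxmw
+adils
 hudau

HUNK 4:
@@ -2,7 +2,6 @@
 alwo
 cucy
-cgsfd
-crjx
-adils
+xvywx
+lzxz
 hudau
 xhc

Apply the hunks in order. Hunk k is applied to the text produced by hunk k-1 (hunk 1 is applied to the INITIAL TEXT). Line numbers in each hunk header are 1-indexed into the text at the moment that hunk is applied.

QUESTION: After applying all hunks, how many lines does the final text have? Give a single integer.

Answer: 7

Derivation:
Hunk 1: at line 6 remove [tnm,dsvcj] add [vrn] -> 9 lines: mvsze alwo cucy cgsfd crjx nor vrn hudau xhc
Hunk 2: at line 4 remove [nor,vrn] add [huxmw] -> 8 lines: mvsze alwo cucy cgsfd crjx huxmw hudau xhc
Hunk 3: at line 5 remove [huxmw] add [adils] -> 8 lines: mvsze alwo cucy cgsfd crjx adils hudau xhc
Hunk 4: at line 2 remove [cgsfd,crjx,adils] add [xvywx,lzxz] -> 7 lines: mvsze alwo cucy xvywx lzxz hudau xhc
Final line count: 7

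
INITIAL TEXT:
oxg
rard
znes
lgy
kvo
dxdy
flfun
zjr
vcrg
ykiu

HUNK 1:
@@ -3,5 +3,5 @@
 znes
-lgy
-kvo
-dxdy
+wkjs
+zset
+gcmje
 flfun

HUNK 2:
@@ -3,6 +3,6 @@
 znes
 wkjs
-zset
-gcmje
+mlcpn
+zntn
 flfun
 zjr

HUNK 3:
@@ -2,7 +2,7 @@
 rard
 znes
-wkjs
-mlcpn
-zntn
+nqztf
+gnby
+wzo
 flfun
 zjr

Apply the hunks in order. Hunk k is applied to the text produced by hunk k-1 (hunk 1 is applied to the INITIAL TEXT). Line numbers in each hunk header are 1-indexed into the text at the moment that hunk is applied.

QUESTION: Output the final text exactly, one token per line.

Answer: oxg
rard
znes
nqztf
gnby
wzo
flfun
zjr
vcrg
ykiu

Derivation:
Hunk 1: at line 3 remove [lgy,kvo,dxdy] add [wkjs,zset,gcmje] -> 10 lines: oxg rard znes wkjs zset gcmje flfun zjr vcrg ykiu
Hunk 2: at line 3 remove [zset,gcmje] add [mlcpn,zntn] -> 10 lines: oxg rard znes wkjs mlcpn zntn flfun zjr vcrg ykiu
Hunk 3: at line 2 remove [wkjs,mlcpn,zntn] add [nqztf,gnby,wzo] -> 10 lines: oxg rard znes nqztf gnby wzo flfun zjr vcrg ykiu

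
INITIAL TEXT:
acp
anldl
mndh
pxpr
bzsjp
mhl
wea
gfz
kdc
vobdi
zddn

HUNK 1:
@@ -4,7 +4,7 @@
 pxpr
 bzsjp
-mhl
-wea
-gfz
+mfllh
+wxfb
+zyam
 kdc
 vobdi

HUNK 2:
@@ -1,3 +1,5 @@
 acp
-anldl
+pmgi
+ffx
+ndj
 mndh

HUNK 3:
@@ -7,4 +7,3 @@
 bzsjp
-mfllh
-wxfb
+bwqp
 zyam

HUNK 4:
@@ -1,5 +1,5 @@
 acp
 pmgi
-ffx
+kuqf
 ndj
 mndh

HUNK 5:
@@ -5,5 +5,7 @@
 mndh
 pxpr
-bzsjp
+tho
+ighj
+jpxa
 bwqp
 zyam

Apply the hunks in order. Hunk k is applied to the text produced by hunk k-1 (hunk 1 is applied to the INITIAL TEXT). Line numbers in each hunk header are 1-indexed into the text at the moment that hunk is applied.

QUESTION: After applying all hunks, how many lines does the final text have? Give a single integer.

Answer: 14

Derivation:
Hunk 1: at line 4 remove [mhl,wea,gfz] add [mfllh,wxfb,zyam] -> 11 lines: acp anldl mndh pxpr bzsjp mfllh wxfb zyam kdc vobdi zddn
Hunk 2: at line 1 remove [anldl] add [pmgi,ffx,ndj] -> 13 lines: acp pmgi ffx ndj mndh pxpr bzsjp mfllh wxfb zyam kdc vobdi zddn
Hunk 3: at line 7 remove [mfllh,wxfb] add [bwqp] -> 12 lines: acp pmgi ffx ndj mndh pxpr bzsjp bwqp zyam kdc vobdi zddn
Hunk 4: at line 1 remove [ffx] add [kuqf] -> 12 lines: acp pmgi kuqf ndj mndh pxpr bzsjp bwqp zyam kdc vobdi zddn
Hunk 5: at line 5 remove [bzsjp] add [tho,ighj,jpxa] -> 14 lines: acp pmgi kuqf ndj mndh pxpr tho ighj jpxa bwqp zyam kdc vobdi zddn
Final line count: 14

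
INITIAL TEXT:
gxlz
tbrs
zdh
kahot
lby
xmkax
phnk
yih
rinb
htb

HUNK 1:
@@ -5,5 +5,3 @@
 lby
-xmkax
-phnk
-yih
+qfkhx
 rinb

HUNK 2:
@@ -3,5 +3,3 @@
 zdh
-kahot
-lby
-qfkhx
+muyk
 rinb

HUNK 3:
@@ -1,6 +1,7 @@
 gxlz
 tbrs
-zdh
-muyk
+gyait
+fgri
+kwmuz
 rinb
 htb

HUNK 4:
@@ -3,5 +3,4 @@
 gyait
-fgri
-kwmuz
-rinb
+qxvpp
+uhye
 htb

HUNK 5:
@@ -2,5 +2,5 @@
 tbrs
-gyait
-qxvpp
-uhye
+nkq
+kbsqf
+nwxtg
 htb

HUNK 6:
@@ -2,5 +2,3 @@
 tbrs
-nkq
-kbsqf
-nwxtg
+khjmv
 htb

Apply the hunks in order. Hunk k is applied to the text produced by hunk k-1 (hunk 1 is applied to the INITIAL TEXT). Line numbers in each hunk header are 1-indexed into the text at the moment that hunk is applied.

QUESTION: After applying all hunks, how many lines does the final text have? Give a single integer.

Answer: 4

Derivation:
Hunk 1: at line 5 remove [xmkax,phnk,yih] add [qfkhx] -> 8 lines: gxlz tbrs zdh kahot lby qfkhx rinb htb
Hunk 2: at line 3 remove [kahot,lby,qfkhx] add [muyk] -> 6 lines: gxlz tbrs zdh muyk rinb htb
Hunk 3: at line 1 remove [zdh,muyk] add [gyait,fgri,kwmuz] -> 7 lines: gxlz tbrs gyait fgri kwmuz rinb htb
Hunk 4: at line 3 remove [fgri,kwmuz,rinb] add [qxvpp,uhye] -> 6 lines: gxlz tbrs gyait qxvpp uhye htb
Hunk 5: at line 2 remove [gyait,qxvpp,uhye] add [nkq,kbsqf,nwxtg] -> 6 lines: gxlz tbrs nkq kbsqf nwxtg htb
Hunk 6: at line 2 remove [nkq,kbsqf,nwxtg] add [khjmv] -> 4 lines: gxlz tbrs khjmv htb
Final line count: 4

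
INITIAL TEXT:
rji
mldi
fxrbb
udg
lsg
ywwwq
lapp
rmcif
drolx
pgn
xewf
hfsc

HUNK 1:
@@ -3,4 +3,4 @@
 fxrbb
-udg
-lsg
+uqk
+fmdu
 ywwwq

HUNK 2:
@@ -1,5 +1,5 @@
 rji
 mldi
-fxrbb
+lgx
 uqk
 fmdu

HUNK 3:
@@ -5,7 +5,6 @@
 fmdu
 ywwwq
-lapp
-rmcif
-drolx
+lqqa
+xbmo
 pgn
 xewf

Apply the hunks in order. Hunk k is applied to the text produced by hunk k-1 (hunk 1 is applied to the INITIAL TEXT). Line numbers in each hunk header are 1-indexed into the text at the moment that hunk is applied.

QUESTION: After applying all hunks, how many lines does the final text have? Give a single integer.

Answer: 11

Derivation:
Hunk 1: at line 3 remove [udg,lsg] add [uqk,fmdu] -> 12 lines: rji mldi fxrbb uqk fmdu ywwwq lapp rmcif drolx pgn xewf hfsc
Hunk 2: at line 1 remove [fxrbb] add [lgx] -> 12 lines: rji mldi lgx uqk fmdu ywwwq lapp rmcif drolx pgn xewf hfsc
Hunk 3: at line 5 remove [lapp,rmcif,drolx] add [lqqa,xbmo] -> 11 lines: rji mldi lgx uqk fmdu ywwwq lqqa xbmo pgn xewf hfsc
Final line count: 11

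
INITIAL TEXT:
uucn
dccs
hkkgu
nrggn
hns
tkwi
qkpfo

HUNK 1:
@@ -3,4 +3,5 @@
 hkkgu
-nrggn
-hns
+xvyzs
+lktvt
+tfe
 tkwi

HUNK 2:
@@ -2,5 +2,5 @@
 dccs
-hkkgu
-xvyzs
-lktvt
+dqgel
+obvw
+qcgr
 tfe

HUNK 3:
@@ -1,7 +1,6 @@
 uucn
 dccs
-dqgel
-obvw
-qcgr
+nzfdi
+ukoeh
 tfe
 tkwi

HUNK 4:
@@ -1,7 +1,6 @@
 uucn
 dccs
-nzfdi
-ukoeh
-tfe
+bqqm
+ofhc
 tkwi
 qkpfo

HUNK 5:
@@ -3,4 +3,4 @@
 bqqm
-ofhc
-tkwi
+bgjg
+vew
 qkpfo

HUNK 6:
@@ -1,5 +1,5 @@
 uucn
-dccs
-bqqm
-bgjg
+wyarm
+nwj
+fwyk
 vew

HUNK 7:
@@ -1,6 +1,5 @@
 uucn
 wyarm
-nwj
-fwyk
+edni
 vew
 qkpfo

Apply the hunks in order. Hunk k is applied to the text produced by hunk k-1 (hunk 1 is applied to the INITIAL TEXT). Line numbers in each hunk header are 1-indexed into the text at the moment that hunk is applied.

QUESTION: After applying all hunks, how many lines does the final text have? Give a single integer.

Answer: 5

Derivation:
Hunk 1: at line 3 remove [nrggn,hns] add [xvyzs,lktvt,tfe] -> 8 lines: uucn dccs hkkgu xvyzs lktvt tfe tkwi qkpfo
Hunk 2: at line 2 remove [hkkgu,xvyzs,lktvt] add [dqgel,obvw,qcgr] -> 8 lines: uucn dccs dqgel obvw qcgr tfe tkwi qkpfo
Hunk 3: at line 1 remove [dqgel,obvw,qcgr] add [nzfdi,ukoeh] -> 7 lines: uucn dccs nzfdi ukoeh tfe tkwi qkpfo
Hunk 4: at line 1 remove [nzfdi,ukoeh,tfe] add [bqqm,ofhc] -> 6 lines: uucn dccs bqqm ofhc tkwi qkpfo
Hunk 5: at line 3 remove [ofhc,tkwi] add [bgjg,vew] -> 6 lines: uucn dccs bqqm bgjg vew qkpfo
Hunk 6: at line 1 remove [dccs,bqqm,bgjg] add [wyarm,nwj,fwyk] -> 6 lines: uucn wyarm nwj fwyk vew qkpfo
Hunk 7: at line 1 remove [nwj,fwyk] add [edni] -> 5 lines: uucn wyarm edni vew qkpfo
Final line count: 5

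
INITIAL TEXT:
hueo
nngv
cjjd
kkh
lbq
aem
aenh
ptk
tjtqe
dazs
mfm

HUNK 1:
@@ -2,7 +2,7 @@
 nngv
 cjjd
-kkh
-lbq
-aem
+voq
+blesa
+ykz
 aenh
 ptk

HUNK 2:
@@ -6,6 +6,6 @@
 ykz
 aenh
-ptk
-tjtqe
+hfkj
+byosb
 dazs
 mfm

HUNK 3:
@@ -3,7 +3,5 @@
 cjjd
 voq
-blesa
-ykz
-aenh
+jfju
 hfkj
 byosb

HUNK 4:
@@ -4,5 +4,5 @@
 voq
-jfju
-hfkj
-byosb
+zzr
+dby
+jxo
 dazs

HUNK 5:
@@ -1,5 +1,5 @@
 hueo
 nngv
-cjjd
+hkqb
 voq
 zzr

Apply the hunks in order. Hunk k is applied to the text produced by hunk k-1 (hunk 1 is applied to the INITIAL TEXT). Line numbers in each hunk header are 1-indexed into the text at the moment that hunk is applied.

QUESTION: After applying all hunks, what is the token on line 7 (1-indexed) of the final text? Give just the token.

Answer: jxo

Derivation:
Hunk 1: at line 2 remove [kkh,lbq,aem] add [voq,blesa,ykz] -> 11 lines: hueo nngv cjjd voq blesa ykz aenh ptk tjtqe dazs mfm
Hunk 2: at line 6 remove [ptk,tjtqe] add [hfkj,byosb] -> 11 lines: hueo nngv cjjd voq blesa ykz aenh hfkj byosb dazs mfm
Hunk 3: at line 3 remove [blesa,ykz,aenh] add [jfju] -> 9 lines: hueo nngv cjjd voq jfju hfkj byosb dazs mfm
Hunk 4: at line 4 remove [jfju,hfkj,byosb] add [zzr,dby,jxo] -> 9 lines: hueo nngv cjjd voq zzr dby jxo dazs mfm
Hunk 5: at line 1 remove [cjjd] add [hkqb] -> 9 lines: hueo nngv hkqb voq zzr dby jxo dazs mfm
Final line 7: jxo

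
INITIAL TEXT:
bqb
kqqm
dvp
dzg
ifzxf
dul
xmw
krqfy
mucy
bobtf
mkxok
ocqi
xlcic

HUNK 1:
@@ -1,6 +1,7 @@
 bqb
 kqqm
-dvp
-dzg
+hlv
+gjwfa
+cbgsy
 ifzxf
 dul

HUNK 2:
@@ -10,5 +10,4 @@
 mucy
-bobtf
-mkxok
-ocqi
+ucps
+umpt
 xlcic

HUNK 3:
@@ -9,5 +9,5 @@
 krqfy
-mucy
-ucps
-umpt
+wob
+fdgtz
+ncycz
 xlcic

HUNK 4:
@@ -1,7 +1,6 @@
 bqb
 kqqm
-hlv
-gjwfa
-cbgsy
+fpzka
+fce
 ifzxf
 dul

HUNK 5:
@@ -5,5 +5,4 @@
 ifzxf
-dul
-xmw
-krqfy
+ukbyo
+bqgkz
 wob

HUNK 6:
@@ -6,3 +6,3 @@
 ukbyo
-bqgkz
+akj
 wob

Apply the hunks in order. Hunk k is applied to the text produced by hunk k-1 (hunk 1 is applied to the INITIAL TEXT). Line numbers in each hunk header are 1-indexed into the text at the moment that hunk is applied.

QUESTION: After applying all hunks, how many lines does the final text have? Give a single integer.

Hunk 1: at line 1 remove [dvp,dzg] add [hlv,gjwfa,cbgsy] -> 14 lines: bqb kqqm hlv gjwfa cbgsy ifzxf dul xmw krqfy mucy bobtf mkxok ocqi xlcic
Hunk 2: at line 10 remove [bobtf,mkxok,ocqi] add [ucps,umpt] -> 13 lines: bqb kqqm hlv gjwfa cbgsy ifzxf dul xmw krqfy mucy ucps umpt xlcic
Hunk 3: at line 9 remove [mucy,ucps,umpt] add [wob,fdgtz,ncycz] -> 13 lines: bqb kqqm hlv gjwfa cbgsy ifzxf dul xmw krqfy wob fdgtz ncycz xlcic
Hunk 4: at line 1 remove [hlv,gjwfa,cbgsy] add [fpzka,fce] -> 12 lines: bqb kqqm fpzka fce ifzxf dul xmw krqfy wob fdgtz ncycz xlcic
Hunk 5: at line 5 remove [dul,xmw,krqfy] add [ukbyo,bqgkz] -> 11 lines: bqb kqqm fpzka fce ifzxf ukbyo bqgkz wob fdgtz ncycz xlcic
Hunk 6: at line 6 remove [bqgkz] add [akj] -> 11 lines: bqb kqqm fpzka fce ifzxf ukbyo akj wob fdgtz ncycz xlcic
Final line count: 11

Answer: 11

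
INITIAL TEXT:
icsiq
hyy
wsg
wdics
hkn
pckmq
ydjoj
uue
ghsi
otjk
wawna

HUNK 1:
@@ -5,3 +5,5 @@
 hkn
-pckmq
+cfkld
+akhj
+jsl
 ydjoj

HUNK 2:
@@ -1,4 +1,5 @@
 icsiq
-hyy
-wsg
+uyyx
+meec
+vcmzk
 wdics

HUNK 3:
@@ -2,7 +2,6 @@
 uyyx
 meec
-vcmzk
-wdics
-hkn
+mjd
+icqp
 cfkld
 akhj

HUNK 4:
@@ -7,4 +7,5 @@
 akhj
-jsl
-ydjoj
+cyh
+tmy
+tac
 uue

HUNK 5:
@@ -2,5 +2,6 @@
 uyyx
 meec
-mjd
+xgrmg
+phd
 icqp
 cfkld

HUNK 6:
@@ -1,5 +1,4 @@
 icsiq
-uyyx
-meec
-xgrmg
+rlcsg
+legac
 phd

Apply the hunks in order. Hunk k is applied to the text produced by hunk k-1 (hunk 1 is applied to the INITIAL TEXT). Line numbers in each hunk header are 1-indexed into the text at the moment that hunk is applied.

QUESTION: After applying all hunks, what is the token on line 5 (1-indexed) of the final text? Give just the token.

Answer: icqp

Derivation:
Hunk 1: at line 5 remove [pckmq] add [cfkld,akhj,jsl] -> 13 lines: icsiq hyy wsg wdics hkn cfkld akhj jsl ydjoj uue ghsi otjk wawna
Hunk 2: at line 1 remove [hyy,wsg] add [uyyx,meec,vcmzk] -> 14 lines: icsiq uyyx meec vcmzk wdics hkn cfkld akhj jsl ydjoj uue ghsi otjk wawna
Hunk 3: at line 2 remove [vcmzk,wdics,hkn] add [mjd,icqp] -> 13 lines: icsiq uyyx meec mjd icqp cfkld akhj jsl ydjoj uue ghsi otjk wawna
Hunk 4: at line 7 remove [jsl,ydjoj] add [cyh,tmy,tac] -> 14 lines: icsiq uyyx meec mjd icqp cfkld akhj cyh tmy tac uue ghsi otjk wawna
Hunk 5: at line 2 remove [mjd] add [xgrmg,phd] -> 15 lines: icsiq uyyx meec xgrmg phd icqp cfkld akhj cyh tmy tac uue ghsi otjk wawna
Hunk 6: at line 1 remove [uyyx,meec,xgrmg] add [rlcsg,legac] -> 14 lines: icsiq rlcsg legac phd icqp cfkld akhj cyh tmy tac uue ghsi otjk wawna
Final line 5: icqp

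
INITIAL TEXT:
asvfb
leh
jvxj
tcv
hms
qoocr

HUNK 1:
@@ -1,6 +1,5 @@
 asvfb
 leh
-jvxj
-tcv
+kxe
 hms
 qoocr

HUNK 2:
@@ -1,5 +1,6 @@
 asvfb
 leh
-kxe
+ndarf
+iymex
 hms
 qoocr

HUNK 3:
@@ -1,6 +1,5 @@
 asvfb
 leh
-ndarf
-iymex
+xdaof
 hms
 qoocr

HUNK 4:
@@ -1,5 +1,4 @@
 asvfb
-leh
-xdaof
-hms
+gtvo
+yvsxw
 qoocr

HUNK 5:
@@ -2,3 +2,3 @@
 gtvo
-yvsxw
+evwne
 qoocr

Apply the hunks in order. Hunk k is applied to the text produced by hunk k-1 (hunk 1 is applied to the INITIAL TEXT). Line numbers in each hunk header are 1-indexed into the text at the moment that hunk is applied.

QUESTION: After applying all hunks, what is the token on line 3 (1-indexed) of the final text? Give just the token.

Answer: evwne

Derivation:
Hunk 1: at line 1 remove [jvxj,tcv] add [kxe] -> 5 lines: asvfb leh kxe hms qoocr
Hunk 2: at line 1 remove [kxe] add [ndarf,iymex] -> 6 lines: asvfb leh ndarf iymex hms qoocr
Hunk 3: at line 1 remove [ndarf,iymex] add [xdaof] -> 5 lines: asvfb leh xdaof hms qoocr
Hunk 4: at line 1 remove [leh,xdaof,hms] add [gtvo,yvsxw] -> 4 lines: asvfb gtvo yvsxw qoocr
Hunk 5: at line 2 remove [yvsxw] add [evwne] -> 4 lines: asvfb gtvo evwne qoocr
Final line 3: evwne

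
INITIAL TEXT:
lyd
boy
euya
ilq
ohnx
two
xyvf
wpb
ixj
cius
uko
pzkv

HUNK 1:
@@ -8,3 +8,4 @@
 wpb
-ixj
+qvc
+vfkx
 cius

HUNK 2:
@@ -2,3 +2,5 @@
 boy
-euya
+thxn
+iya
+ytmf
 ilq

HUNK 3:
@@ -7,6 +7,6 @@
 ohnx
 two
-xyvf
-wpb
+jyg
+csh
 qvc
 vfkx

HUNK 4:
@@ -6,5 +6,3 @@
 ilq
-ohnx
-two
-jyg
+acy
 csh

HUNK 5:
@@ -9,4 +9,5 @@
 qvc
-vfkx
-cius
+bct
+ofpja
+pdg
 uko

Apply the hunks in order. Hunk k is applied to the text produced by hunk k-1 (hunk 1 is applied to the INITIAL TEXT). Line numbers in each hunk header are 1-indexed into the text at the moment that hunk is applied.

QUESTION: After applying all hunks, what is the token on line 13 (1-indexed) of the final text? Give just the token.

Answer: uko

Derivation:
Hunk 1: at line 8 remove [ixj] add [qvc,vfkx] -> 13 lines: lyd boy euya ilq ohnx two xyvf wpb qvc vfkx cius uko pzkv
Hunk 2: at line 2 remove [euya] add [thxn,iya,ytmf] -> 15 lines: lyd boy thxn iya ytmf ilq ohnx two xyvf wpb qvc vfkx cius uko pzkv
Hunk 3: at line 7 remove [xyvf,wpb] add [jyg,csh] -> 15 lines: lyd boy thxn iya ytmf ilq ohnx two jyg csh qvc vfkx cius uko pzkv
Hunk 4: at line 6 remove [ohnx,two,jyg] add [acy] -> 13 lines: lyd boy thxn iya ytmf ilq acy csh qvc vfkx cius uko pzkv
Hunk 5: at line 9 remove [vfkx,cius] add [bct,ofpja,pdg] -> 14 lines: lyd boy thxn iya ytmf ilq acy csh qvc bct ofpja pdg uko pzkv
Final line 13: uko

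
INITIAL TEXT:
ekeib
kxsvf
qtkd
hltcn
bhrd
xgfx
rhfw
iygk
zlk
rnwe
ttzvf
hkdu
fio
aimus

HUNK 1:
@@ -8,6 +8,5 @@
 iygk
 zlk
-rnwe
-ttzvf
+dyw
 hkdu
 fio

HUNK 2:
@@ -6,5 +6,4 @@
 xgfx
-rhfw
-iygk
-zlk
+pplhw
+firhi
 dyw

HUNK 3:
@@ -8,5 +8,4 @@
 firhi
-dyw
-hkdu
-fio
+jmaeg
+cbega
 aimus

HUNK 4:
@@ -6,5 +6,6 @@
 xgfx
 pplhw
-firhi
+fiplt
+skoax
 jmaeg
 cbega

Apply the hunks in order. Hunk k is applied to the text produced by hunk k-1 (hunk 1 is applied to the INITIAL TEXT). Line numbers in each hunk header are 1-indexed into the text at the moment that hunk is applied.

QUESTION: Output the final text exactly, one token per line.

Hunk 1: at line 8 remove [rnwe,ttzvf] add [dyw] -> 13 lines: ekeib kxsvf qtkd hltcn bhrd xgfx rhfw iygk zlk dyw hkdu fio aimus
Hunk 2: at line 6 remove [rhfw,iygk,zlk] add [pplhw,firhi] -> 12 lines: ekeib kxsvf qtkd hltcn bhrd xgfx pplhw firhi dyw hkdu fio aimus
Hunk 3: at line 8 remove [dyw,hkdu,fio] add [jmaeg,cbega] -> 11 lines: ekeib kxsvf qtkd hltcn bhrd xgfx pplhw firhi jmaeg cbega aimus
Hunk 4: at line 6 remove [firhi] add [fiplt,skoax] -> 12 lines: ekeib kxsvf qtkd hltcn bhrd xgfx pplhw fiplt skoax jmaeg cbega aimus

Answer: ekeib
kxsvf
qtkd
hltcn
bhrd
xgfx
pplhw
fiplt
skoax
jmaeg
cbega
aimus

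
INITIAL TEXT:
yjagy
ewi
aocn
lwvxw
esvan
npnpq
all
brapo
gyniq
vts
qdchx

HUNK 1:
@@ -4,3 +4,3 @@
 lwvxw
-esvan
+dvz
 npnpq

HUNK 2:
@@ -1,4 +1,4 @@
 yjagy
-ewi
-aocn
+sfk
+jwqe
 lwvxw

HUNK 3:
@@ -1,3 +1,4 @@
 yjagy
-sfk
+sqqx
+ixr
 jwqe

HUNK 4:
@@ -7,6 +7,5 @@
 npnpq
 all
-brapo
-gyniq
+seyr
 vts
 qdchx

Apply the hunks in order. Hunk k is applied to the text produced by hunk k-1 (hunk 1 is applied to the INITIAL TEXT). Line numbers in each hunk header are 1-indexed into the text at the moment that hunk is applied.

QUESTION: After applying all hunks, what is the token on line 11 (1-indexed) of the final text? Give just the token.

Answer: qdchx

Derivation:
Hunk 1: at line 4 remove [esvan] add [dvz] -> 11 lines: yjagy ewi aocn lwvxw dvz npnpq all brapo gyniq vts qdchx
Hunk 2: at line 1 remove [ewi,aocn] add [sfk,jwqe] -> 11 lines: yjagy sfk jwqe lwvxw dvz npnpq all brapo gyniq vts qdchx
Hunk 3: at line 1 remove [sfk] add [sqqx,ixr] -> 12 lines: yjagy sqqx ixr jwqe lwvxw dvz npnpq all brapo gyniq vts qdchx
Hunk 4: at line 7 remove [brapo,gyniq] add [seyr] -> 11 lines: yjagy sqqx ixr jwqe lwvxw dvz npnpq all seyr vts qdchx
Final line 11: qdchx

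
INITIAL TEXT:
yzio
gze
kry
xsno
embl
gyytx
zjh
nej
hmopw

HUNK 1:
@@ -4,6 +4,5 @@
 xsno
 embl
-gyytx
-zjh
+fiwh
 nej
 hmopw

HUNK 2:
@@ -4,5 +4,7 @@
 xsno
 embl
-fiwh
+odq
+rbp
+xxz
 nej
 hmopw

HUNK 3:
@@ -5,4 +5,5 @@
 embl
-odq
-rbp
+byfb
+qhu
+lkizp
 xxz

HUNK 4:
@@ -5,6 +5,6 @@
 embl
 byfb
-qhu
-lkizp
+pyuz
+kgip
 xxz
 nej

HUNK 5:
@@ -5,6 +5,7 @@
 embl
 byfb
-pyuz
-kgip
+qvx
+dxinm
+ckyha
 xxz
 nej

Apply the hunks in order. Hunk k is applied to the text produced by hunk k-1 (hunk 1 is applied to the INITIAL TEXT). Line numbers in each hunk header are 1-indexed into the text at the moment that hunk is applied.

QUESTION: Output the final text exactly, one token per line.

Hunk 1: at line 4 remove [gyytx,zjh] add [fiwh] -> 8 lines: yzio gze kry xsno embl fiwh nej hmopw
Hunk 2: at line 4 remove [fiwh] add [odq,rbp,xxz] -> 10 lines: yzio gze kry xsno embl odq rbp xxz nej hmopw
Hunk 3: at line 5 remove [odq,rbp] add [byfb,qhu,lkizp] -> 11 lines: yzio gze kry xsno embl byfb qhu lkizp xxz nej hmopw
Hunk 4: at line 5 remove [qhu,lkizp] add [pyuz,kgip] -> 11 lines: yzio gze kry xsno embl byfb pyuz kgip xxz nej hmopw
Hunk 5: at line 5 remove [pyuz,kgip] add [qvx,dxinm,ckyha] -> 12 lines: yzio gze kry xsno embl byfb qvx dxinm ckyha xxz nej hmopw

Answer: yzio
gze
kry
xsno
embl
byfb
qvx
dxinm
ckyha
xxz
nej
hmopw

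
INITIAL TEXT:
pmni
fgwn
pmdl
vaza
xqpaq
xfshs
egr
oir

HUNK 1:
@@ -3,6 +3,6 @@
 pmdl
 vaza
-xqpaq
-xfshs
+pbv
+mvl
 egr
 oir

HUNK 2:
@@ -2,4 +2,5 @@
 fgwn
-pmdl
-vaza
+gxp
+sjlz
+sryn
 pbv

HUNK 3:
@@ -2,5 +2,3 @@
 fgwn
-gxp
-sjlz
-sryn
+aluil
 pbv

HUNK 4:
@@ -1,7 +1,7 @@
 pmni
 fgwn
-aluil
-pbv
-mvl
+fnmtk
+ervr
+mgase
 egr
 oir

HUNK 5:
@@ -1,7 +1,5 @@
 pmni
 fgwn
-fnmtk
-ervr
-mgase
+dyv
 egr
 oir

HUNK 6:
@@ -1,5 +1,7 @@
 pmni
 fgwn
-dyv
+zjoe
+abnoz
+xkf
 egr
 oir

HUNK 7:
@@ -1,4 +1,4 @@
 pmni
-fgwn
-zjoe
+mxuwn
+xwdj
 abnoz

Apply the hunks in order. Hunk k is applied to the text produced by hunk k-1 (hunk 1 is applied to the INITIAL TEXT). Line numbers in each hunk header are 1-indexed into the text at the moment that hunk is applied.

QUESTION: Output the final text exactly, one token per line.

Hunk 1: at line 3 remove [xqpaq,xfshs] add [pbv,mvl] -> 8 lines: pmni fgwn pmdl vaza pbv mvl egr oir
Hunk 2: at line 2 remove [pmdl,vaza] add [gxp,sjlz,sryn] -> 9 lines: pmni fgwn gxp sjlz sryn pbv mvl egr oir
Hunk 3: at line 2 remove [gxp,sjlz,sryn] add [aluil] -> 7 lines: pmni fgwn aluil pbv mvl egr oir
Hunk 4: at line 1 remove [aluil,pbv,mvl] add [fnmtk,ervr,mgase] -> 7 lines: pmni fgwn fnmtk ervr mgase egr oir
Hunk 5: at line 1 remove [fnmtk,ervr,mgase] add [dyv] -> 5 lines: pmni fgwn dyv egr oir
Hunk 6: at line 1 remove [dyv] add [zjoe,abnoz,xkf] -> 7 lines: pmni fgwn zjoe abnoz xkf egr oir
Hunk 7: at line 1 remove [fgwn,zjoe] add [mxuwn,xwdj] -> 7 lines: pmni mxuwn xwdj abnoz xkf egr oir

Answer: pmni
mxuwn
xwdj
abnoz
xkf
egr
oir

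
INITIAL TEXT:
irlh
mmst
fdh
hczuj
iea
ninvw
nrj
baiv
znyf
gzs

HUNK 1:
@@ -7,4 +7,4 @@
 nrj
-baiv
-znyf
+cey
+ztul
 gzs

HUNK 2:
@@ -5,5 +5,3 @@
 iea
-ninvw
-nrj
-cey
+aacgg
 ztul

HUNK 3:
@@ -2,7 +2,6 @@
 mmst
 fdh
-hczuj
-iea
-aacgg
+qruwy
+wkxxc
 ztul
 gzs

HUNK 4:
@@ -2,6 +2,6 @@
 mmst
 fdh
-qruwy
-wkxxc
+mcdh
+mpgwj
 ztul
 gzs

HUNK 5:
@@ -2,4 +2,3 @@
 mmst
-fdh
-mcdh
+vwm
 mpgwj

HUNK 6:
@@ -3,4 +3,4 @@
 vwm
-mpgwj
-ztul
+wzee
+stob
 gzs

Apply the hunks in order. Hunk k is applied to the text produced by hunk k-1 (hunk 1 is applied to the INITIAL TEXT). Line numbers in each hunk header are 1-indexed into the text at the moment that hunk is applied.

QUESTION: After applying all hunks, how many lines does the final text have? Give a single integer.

Hunk 1: at line 7 remove [baiv,znyf] add [cey,ztul] -> 10 lines: irlh mmst fdh hczuj iea ninvw nrj cey ztul gzs
Hunk 2: at line 5 remove [ninvw,nrj,cey] add [aacgg] -> 8 lines: irlh mmst fdh hczuj iea aacgg ztul gzs
Hunk 3: at line 2 remove [hczuj,iea,aacgg] add [qruwy,wkxxc] -> 7 lines: irlh mmst fdh qruwy wkxxc ztul gzs
Hunk 4: at line 2 remove [qruwy,wkxxc] add [mcdh,mpgwj] -> 7 lines: irlh mmst fdh mcdh mpgwj ztul gzs
Hunk 5: at line 2 remove [fdh,mcdh] add [vwm] -> 6 lines: irlh mmst vwm mpgwj ztul gzs
Hunk 6: at line 3 remove [mpgwj,ztul] add [wzee,stob] -> 6 lines: irlh mmst vwm wzee stob gzs
Final line count: 6

Answer: 6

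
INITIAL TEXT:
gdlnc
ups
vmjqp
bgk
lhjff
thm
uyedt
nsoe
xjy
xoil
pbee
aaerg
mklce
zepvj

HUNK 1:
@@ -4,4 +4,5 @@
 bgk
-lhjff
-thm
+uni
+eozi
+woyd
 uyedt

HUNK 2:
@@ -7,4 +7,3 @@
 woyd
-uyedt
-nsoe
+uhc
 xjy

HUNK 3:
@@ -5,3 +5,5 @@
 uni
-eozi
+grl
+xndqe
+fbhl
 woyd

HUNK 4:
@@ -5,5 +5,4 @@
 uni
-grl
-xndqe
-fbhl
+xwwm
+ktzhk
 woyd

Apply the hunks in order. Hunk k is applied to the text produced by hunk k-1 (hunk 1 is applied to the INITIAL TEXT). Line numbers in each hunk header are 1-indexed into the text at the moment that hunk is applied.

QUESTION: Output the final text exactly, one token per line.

Hunk 1: at line 4 remove [lhjff,thm] add [uni,eozi,woyd] -> 15 lines: gdlnc ups vmjqp bgk uni eozi woyd uyedt nsoe xjy xoil pbee aaerg mklce zepvj
Hunk 2: at line 7 remove [uyedt,nsoe] add [uhc] -> 14 lines: gdlnc ups vmjqp bgk uni eozi woyd uhc xjy xoil pbee aaerg mklce zepvj
Hunk 3: at line 5 remove [eozi] add [grl,xndqe,fbhl] -> 16 lines: gdlnc ups vmjqp bgk uni grl xndqe fbhl woyd uhc xjy xoil pbee aaerg mklce zepvj
Hunk 4: at line 5 remove [grl,xndqe,fbhl] add [xwwm,ktzhk] -> 15 lines: gdlnc ups vmjqp bgk uni xwwm ktzhk woyd uhc xjy xoil pbee aaerg mklce zepvj

Answer: gdlnc
ups
vmjqp
bgk
uni
xwwm
ktzhk
woyd
uhc
xjy
xoil
pbee
aaerg
mklce
zepvj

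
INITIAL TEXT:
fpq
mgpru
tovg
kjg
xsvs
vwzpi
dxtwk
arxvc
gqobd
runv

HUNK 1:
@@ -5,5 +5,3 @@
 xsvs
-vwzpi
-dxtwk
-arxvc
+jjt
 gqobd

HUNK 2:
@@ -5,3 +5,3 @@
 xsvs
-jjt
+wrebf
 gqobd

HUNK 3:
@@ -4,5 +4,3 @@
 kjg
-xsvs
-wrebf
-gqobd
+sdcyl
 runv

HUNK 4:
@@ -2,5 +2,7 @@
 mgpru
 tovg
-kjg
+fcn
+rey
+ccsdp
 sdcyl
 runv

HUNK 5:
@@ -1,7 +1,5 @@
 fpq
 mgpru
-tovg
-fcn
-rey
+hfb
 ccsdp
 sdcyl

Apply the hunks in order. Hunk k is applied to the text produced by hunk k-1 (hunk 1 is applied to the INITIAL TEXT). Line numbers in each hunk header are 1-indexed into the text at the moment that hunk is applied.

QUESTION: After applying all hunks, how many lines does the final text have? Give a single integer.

Hunk 1: at line 5 remove [vwzpi,dxtwk,arxvc] add [jjt] -> 8 lines: fpq mgpru tovg kjg xsvs jjt gqobd runv
Hunk 2: at line 5 remove [jjt] add [wrebf] -> 8 lines: fpq mgpru tovg kjg xsvs wrebf gqobd runv
Hunk 3: at line 4 remove [xsvs,wrebf,gqobd] add [sdcyl] -> 6 lines: fpq mgpru tovg kjg sdcyl runv
Hunk 4: at line 2 remove [kjg] add [fcn,rey,ccsdp] -> 8 lines: fpq mgpru tovg fcn rey ccsdp sdcyl runv
Hunk 5: at line 1 remove [tovg,fcn,rey] add [hfb] -> 6 lines: fpq mgpru hfb ccsdp sdcyl runv
Final line count: 6

Answer: 6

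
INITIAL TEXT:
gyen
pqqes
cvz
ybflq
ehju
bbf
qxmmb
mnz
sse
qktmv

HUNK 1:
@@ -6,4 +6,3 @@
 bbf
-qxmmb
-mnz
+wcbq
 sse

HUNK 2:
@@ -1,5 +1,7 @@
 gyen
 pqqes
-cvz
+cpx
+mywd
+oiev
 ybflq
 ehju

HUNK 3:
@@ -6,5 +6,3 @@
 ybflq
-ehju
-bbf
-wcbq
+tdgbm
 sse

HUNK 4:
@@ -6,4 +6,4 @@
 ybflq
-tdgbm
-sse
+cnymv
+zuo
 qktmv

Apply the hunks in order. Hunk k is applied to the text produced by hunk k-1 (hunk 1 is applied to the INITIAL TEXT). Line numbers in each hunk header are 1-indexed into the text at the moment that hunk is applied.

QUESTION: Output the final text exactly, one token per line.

Hunk 1: at line 6 remove [qxmmb,mnz] add [wcbq] -> 9 lines: gyen pqqes cvz ybflq ehju bbf wcbq sse qktmv
Hunk 2: at line 1 remove [cvz] add [cpx,mywd,oiev] -> 11 lines: gyen pqqes cpx mywd oiev ybflq ehju bbf wcbq sse qktmv
Hunk 3: at line 6 remove [ehju,bbf,wcbq] add [tdgbm] -> 9 lines: gyen pqqes cpx mywd oiev ybflq tdgbm sse qktmv
Hunk 4: at line 6 remove [tdgbm,sse] add [cnymv,zuo] -> 9 lines: gyen pqqes cpx mywd oiev ybflq cnymv zuo qktmv

Answer: gyen
pqqes
cpx
mywd
oiev
ybflq
cnymv
zuo
qktmv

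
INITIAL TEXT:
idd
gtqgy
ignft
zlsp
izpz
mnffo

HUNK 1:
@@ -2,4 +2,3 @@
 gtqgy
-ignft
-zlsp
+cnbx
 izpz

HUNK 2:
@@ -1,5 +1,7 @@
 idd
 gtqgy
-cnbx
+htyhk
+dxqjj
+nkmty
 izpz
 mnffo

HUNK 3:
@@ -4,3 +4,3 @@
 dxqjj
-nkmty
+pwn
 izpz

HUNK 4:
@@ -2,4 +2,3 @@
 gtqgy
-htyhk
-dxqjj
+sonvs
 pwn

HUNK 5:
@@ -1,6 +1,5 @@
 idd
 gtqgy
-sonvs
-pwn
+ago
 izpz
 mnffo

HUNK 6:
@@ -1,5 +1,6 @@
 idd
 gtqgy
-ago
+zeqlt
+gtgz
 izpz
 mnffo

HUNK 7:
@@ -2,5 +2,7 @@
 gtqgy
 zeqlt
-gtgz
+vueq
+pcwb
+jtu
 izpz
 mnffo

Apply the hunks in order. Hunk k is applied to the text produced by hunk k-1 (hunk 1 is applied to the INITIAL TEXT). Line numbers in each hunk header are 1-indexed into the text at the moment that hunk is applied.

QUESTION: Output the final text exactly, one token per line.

Answer: idd
gtqgy
zeqlt
vueq
pcwb
jtu
izpz
mnffo

Derivation:
Hunk 1: at line 2 remove [ignft,zlsp] add [cnbx] -> 5 lines: idd gtqgy cnbx izpz mnffo
Hunk 2: at line 1 remove [cnbx] add [htyhk,dxqjj,nkmty] -> 7 lines: idd gtqgy htyhk dxqjj nkmty izpz mnffo
Hunk 3: at line 4 remove [nkmty] add [pwn] -> 7 lines: idd gtqgy htyhk dxqjj pwn izpz mnffo
Hunk 4: at line 2 remove [htyhk,dxqjj] add [sonvs] -> 6 lines: idd gtqgy sonvs pwn izpz mnffo
Hunk 5: at line 1 remove [sonvs,pwn] add [ago] -> 5 lines: idd gtqgy ago izpz mnffo
Hunk 6: at line 1 remove [ago] add [zeqlt,gtgz] -> 6 lines: idd gtqgy zeqlt gtgz izpz mnffo
Hunk 7: at line 2 remove [gtgz] add [vueq,pcwb,jtu] -> 8 lines: idd gtqgy zeqlt vueq pcwb jtu izpz mnffo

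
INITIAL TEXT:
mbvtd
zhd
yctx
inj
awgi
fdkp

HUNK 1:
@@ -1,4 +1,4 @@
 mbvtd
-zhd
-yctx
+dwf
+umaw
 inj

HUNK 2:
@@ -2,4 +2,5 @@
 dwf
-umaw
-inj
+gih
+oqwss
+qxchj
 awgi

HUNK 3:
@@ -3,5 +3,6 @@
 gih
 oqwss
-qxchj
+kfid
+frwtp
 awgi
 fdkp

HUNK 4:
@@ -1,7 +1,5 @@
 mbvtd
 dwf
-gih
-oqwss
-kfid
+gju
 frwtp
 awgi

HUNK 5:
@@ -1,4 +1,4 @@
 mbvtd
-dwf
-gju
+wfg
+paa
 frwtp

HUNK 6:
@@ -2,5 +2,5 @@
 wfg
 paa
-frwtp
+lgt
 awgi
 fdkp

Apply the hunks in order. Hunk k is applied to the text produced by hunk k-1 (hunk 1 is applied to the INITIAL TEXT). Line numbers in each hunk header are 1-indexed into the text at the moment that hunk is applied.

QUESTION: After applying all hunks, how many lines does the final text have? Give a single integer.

Hunk 1: at line 1 remove [zhd,yctx] add [dwf,umaw] -> 6 lines: mbvtd dwf umaw inj awgi fdkp
Hunk 2: at line 2 remove [umaw,inj] add [gih,oqwss,qxchj] -> 7 lines: mbvtd dwf gih oqwss qxchj awgi fdkp
Hunk 3: at line 3 remove [qxchj] add [kfid,frwtp] -> 8 lines: mbvtd dwf gih oqwss kfid frwtp awgi fdkp
Hunk 4: at line 1 remove [gih,oqwss,kfid] add [gju] -> 6 lines: mbvtd dwf gju frwtp awgi fdkp
Hunk 5: at line 1 remove [dwf,gju] add [wfg,paa] -> 6 lines: mbvtd wfg paa frwtp awgi fdkp
Hunk 6: at line 2 remove [frwtp] add [lgt] -> 6 lines: mbvtd wfg paa lgt awgi fdkp
Final line count: 6

Answer: 6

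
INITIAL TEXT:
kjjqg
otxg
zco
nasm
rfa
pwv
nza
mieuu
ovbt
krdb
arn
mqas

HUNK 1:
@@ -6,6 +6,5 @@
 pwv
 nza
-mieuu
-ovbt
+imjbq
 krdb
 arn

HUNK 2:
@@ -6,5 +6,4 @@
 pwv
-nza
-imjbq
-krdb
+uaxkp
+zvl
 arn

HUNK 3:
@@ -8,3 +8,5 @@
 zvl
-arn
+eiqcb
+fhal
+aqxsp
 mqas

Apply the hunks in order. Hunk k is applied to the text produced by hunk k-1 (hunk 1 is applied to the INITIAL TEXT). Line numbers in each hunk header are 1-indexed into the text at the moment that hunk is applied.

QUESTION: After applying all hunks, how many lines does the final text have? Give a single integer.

Hunk 1: at line 6 remove [mieuu,ovbt] add [imjbq] -> 11 lines: kjjqg otxg zco nasm rfa pwv nza imjbq krdb arn mqas
Hunk 2: at line 6 remove [nza,imjbq,krdb] add [uaxkp,zvl] -> 10 lines: kjjqg otxg zco nasm rfa pwv uaxkp zvl arn mqas
Hunk 3: at line 8 remove [arn] add [eiqcb,fhal,aqxsp] -> 12 lines: kjjqg otxg zco nasm rfa pwv uaxkp zvl eiqcb fhal aqxsp mqas
Final line count: 12

Answer: 12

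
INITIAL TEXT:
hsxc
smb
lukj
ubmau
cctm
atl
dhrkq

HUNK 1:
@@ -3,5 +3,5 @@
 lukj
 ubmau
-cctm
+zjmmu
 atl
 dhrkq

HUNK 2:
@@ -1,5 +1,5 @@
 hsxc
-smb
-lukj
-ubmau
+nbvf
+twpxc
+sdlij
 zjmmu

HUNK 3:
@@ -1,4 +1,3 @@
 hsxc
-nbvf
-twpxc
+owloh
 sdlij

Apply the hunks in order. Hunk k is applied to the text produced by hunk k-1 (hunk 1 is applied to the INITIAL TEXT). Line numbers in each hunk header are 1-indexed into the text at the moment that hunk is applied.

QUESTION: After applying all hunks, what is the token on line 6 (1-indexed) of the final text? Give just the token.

Answer: dhrkq

Derivation:
Hunk 1: at line 3 remove [cctm] add [zjmmu] -> 7 lines: hsxc smb lukj ubmau zjmmu atl dhrkq
Hunk 2: at line 1 remove [smb,lukj,ubmau] add [nbvf,twpxc,sdlij] -> 7 lines: hsxc nbvf twpxc sdlij zjmmu atl dhrkq
Hunk 3: at line 1 remove [nbvf,twpxc] add [owloh] -> 6 lines: hsxc owloh sdlij zjmmu atl dhrkq
Final line 6: dhrkq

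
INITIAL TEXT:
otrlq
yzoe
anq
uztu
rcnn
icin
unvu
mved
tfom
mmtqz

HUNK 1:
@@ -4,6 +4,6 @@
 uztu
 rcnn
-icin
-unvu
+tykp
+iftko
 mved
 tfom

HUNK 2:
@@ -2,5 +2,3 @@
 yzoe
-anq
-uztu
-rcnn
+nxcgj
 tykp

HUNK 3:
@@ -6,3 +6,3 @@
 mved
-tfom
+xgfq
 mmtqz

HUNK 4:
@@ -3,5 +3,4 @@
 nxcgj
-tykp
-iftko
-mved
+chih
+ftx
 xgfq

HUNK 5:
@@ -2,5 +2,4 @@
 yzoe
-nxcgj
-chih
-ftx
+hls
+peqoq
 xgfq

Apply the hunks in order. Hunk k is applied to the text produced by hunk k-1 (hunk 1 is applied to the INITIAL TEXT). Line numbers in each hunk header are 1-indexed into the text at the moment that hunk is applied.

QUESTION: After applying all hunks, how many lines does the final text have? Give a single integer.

Hunk 1: at line 4 remove [icin,unvu] add [tykp,iftko] -> 10 lines: otrlq yzoe anq uztu rcnn tykp iftko mved tfom mmtqz
Hunk 2: at line 2 remove [anq,uztu,rcnn] add [nxcgj] -> 8 lines: otrlq yzoe nxcgj tykp iftko mved tfom mmtqz
Hunk 3: at line 6 remove [tfom] add [xgfq] -> 8 lines: otrlq yzoe nxcgj tykp iftko mved xgfq mmtqz
Hunk 4: at line 3 remove [tykp,iftko,mved] add [chih,ftx] -> 7 lines: otrlq yzoe nxcgj chih ftx xgfq mmtqz
Hunk 5: at line 2 remove [nxcgj,chih,ftx] add [hls,peqoq] -> 6 lines: otrlq yzoe hls peqoq xgfq mmtqz
Final line count: 6

Answer: 6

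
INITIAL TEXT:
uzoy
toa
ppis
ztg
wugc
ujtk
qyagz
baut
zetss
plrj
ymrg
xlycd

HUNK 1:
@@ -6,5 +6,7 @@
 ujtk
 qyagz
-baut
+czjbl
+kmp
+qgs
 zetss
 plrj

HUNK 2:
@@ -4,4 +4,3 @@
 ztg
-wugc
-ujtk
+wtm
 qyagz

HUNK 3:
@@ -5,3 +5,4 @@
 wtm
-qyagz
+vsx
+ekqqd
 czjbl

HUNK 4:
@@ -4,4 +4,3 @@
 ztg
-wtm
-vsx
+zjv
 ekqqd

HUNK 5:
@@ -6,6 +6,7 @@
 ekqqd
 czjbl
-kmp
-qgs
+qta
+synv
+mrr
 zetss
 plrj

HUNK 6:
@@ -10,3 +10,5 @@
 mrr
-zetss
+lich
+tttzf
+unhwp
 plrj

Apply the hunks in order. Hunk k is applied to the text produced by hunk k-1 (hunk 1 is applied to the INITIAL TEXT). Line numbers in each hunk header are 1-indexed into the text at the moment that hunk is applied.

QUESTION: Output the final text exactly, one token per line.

Answer: uzoy
toa
ppis
ztg
zjv
ekqqd
czjbl
qta
synv
mrr
lich
tttzf
unhwp
plrj
ymrg
xlycd

Derivation:
Hunk 1: at line 6 remove [baut] add [czjbl,kmp,qgs] -> 14 lines: uzoy toa ppis ztg wugc ujtk qyagz czjbl kmp qgs zetss plrj ymrg xlycd
Hunk 2: at line 4 remove [wugc,ujtk] add [wtm] -> 13 lines: uzoy toa ppis ztg wtm qyagz czjbl kmp qgs zetss plrj ymrg xlycd
Hunk 3: at line 5 remove [qyagz] add [vsx,ekqqd] -> 14 lines: uzoy toa ppis ztg wtm vsx ekqqd czjbl kmp qgs zetss plrj ymrg xlycd
Hunk 4: at line 4 remove [wtm,vsx] add [zjv] -> 13 lines: uzoy toa ppis ztg zjv ekqqd czjbl kmp qgs zetss plrj ymrg xlycd
Hunk 5: at line 6 remove [kmp,qgs] add [qta,synv,mrr] -> 14 lines: uzoy toa ppis ztg zjv ekqqd czjbl qta synv mrr zetss plrj ymrg xlycd
Hunk 6: at line 10 remove [zetss] add [lich,tttzf,unhwp] -> 16 lines: uzoy toa ppis ztg zjv ekqqd czjbl qta synv mrr lich tttzf unhwp plrj ymrg xlycd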